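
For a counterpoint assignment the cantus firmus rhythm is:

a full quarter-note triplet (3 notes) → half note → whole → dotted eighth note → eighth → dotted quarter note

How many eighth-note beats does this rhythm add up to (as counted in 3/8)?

One eighth-note beat = 2 sixteenth notes.
Working in sixteenth notes: a full quarter-note triplet (3 notes) (three triplet quarters span one half) = 8; half note = 8; whole = 16; dotted eighth note = 3; eighth = 2; dotted quarter note = 6.
Total: 8 + 8 + 16 + 3 + 2 + 6 = 43.
43 ÷ 2 = 21.5 beats.

21.5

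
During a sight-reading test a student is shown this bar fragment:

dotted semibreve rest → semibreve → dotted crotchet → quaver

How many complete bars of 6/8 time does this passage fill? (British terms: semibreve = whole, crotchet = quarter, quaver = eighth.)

4

One bar of 6/8 = 6 eighth notes.
Express everything in eighth notes: dotted semibreve rest = 12; semibreve = 8; dotted crotchet = 3; quaver = 1.
Total: 12 + 8 + 3 + 1 = 24.
24 ÷ 6 = 4 complete bars with 0 left over.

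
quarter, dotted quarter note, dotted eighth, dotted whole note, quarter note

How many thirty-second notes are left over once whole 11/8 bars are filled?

One bar of 11/8 = 22 sixteenth notes.
Working in sixteenth notes: quarter = 4; dotted quarter note = 6; dotted eighth = 3; dotted whole note = 24; quarter note = 4.
Total: 4 + 6 + 3 + 24 + 4 = 41.
41 ÷ 22 = 1 complete bar with 19 sixteenth notes remaining = 38 thirty-second notes.

38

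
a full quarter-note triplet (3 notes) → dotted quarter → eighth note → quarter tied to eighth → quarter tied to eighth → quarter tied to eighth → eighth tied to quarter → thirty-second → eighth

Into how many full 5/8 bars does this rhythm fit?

One bar of 5/8 = 20 thirty-second notes.
Working in thirty-second notes: a full quarter-note triplet (3 notes) (three triplet quarters span one half) = 16; dotted quarter = 12; eighth note = 4; quarter tied to eighth (quarter + eighth) = 12; quarter tied to eighth (quarter + eighth) = 12; quarter tied to eighth (quarter + eighth) = 12; eighth tied to quarter (eighth + quarter) = 12; thirty-second = 1; eighth = 4.
Altogether 16 + 12 + 4 + 12 + 12 + 12 + 12 + 1 + 4 = 85.
85 ÷ 20 = 4 complete bars with 5 left over.

4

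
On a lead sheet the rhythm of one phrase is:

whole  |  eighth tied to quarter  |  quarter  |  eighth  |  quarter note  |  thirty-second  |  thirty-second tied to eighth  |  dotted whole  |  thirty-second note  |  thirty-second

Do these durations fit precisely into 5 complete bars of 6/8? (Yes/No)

Yes

One bar of 6/8 = 24 thirty-second notes, so 5 bars = 120.
In thirty-second notes: whole = 32; eighth tied to quarter (eighth + quarter) = 12; quarter = 8; eighth = 4; quarter note = 8; thirty-second = 1; thirty-second tied to eighth (thirty-second + eighth) = 5; dotted whole = 48; thirty-second note = 1; thirty-second = 1.
Sum: 32 + 12 + 8 + 4 + 8 + 1 + 5 + 48 + 1 + 1 = 120.
120 equals 120, so the answer is Yes.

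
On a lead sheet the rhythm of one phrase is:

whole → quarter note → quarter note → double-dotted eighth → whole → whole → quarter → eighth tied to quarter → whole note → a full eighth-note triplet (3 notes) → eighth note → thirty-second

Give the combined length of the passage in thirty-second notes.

184

Convert each value to thirty-second notes: whole = 32; quarter note = 8; quarter note = 8; double-dotted eighth = 7; whole = 32; whole = 32; quarter = 8; eighth tied to quarter (eighth + quarter) = 12; whole note = 32; a full eighth-note triplet (3 notes) (three triplet eighths span one quarter) = 8; eighth note = 4; thirty-second = 1.
Altogether 32 + 8 + 8 + 7 + 32 + 32 + 8 + 12 + 32 + 8 + 4 + 1 = 184 thirty-second notes.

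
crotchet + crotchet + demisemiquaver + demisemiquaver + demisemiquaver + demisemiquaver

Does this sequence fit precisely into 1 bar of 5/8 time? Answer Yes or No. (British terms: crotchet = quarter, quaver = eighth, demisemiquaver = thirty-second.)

One bar of 5/8 = 20 thirty-second notes.
Each duration in thirty-second notes: crotchet = 8; crotchet = 8; demisemiquaver = 1; demisemiquaver = 1; demisemiquaver = 1; demisemiquaver = 1.
Sum: 8 + 8 + 1 + 1 + 1 + 1 = 20.
20 equals 20, so the answer is Yes.

Yes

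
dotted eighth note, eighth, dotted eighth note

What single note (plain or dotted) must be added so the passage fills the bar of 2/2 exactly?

The bar of 2/2 = 16 sixteenth notes.
Each duration in sixteenth notes: dotted eighth note = 3; eighth = 2; dotted eighth note = 3.
Altogether 3 + 2 + 3 = 8.
Remaining: 16 − 8 = 8 sixteenth notes, which is a half note.

half note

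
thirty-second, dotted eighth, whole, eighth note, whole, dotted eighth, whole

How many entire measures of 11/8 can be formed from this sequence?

One bar of 11/8 = 44 thirty-second notes.
Express everything in thirty-second notes: thirty-second = 1; dotted eighth = 6; whole = 32; eighth note = 4; whole = 32; dotted eighth = 6; whole = 32.
Total: 1 + 6 + 32 + 4 + 32 + 6 + 32 = 113.
113 ÷ 44 = 2 complete bars with 25 left over.

2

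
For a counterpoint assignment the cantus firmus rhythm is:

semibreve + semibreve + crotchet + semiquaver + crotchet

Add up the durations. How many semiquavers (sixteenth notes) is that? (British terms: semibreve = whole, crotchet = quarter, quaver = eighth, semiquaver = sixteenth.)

41

Each duration in sixteenth notes: semibreve = 16; semibreve = 16; crotchet = 4; semiquaver = 1; crotchet = 4.
Total: 16 + 16 + 4 + 1 + 4 = 41 sixteenth notes.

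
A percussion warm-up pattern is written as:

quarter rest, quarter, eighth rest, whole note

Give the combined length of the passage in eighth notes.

13

Convert each value to eighth notes: quarter rest = 2; quarter = 2; eighth rest = 1; whole note = 8.
Total: 2 + 2 + 1 + 8 = 13 eighth notes.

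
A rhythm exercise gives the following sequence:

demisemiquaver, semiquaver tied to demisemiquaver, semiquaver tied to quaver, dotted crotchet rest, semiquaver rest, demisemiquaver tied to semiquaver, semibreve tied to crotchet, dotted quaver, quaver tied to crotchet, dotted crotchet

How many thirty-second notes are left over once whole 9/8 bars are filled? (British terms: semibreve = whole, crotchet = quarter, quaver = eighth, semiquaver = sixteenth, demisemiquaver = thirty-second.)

One bar of 9/8 = 36 thirty-second notes.
In thirty-second notes: demisemiquaver = 1; semiquaver tied to demisemiquaver (semiquaver + demisemiquaver) = 3; semiquaver tied to quaver (semiquaver + quaver) = 6; dotted crotchet rest = 12; semiquaver rest = 2; demisemiquaver tied to semiquaver (demisemiquaver + semiquaver) = 3; semibreve tied to crotchet (semibreve + crotchet) = 40; dotted quaver = 6; quaver tied to crotchet (quaver + crotchet) = 12; dotted crotchet = 12.
Total: 1 + 3 + 6 + 12 + 2 + 3 + 40 + 6 + 12 + 12 = 97.
97 ÷ 36 = 2 complete bars with 25 thirty-second notes remaining.

25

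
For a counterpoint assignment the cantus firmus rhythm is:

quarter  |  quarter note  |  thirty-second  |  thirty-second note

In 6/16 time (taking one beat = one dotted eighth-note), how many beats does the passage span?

3

One dotted eighth-note beat = 6 thirty-second notes.
Express everything in thirty-second notes: quarter = 8; quarter note = 8; thirty-second = 1; thirty-second note = 1.
Altogether 8 + 8 + 1 + 1 = 18.
18 ÷ 6 = 3 beats.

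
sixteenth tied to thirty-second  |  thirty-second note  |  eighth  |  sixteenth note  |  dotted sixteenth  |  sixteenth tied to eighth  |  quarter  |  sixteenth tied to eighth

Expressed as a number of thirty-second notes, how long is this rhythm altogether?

Each duration in thirty-second notes: sixteenth tied to thirty-second (sixteenth + thirty-second) = 3; thirty-second note = 1; eighth = 4; sixteenth note = 2; dotted sixteenth = 3; sixteenth tied to eighth (sixteenth + eighth) = 6; quarter = 8; sixteenth tied to eighth (sixteenth + eighth) = 6.
Total: 3 + 1 + 4 + 2 + 3 + 6 + 8 + 6 = 33 thirty-second notes.

33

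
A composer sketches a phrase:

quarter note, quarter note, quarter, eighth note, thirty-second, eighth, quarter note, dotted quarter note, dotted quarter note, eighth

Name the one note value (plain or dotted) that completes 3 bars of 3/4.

3 bars of 3/4 = 72 thirty-second notes.
Convert each value to thirty-second notes: quarter note = 8; quarter note = 8; quarter = 8; eighth note = 4; thirty-second = 1; eighth = 4; quarter note = 8; dotted quarter note = 12; dotted quarter note = 12; eighth = 4.
Total: 8 + 8 + 8 + 4 + 1 + 4 + 8 + 12 + 12 + 4 = 69.
Remaining: 72 − 69 = 3 thirty-second notes, which is a dotted sixteenth note.

dotted sixteenth note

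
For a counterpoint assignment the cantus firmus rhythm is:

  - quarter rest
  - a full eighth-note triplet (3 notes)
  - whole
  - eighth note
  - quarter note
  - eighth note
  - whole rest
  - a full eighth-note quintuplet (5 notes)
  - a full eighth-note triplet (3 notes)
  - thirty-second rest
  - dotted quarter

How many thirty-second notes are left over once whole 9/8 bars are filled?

One bar of 9/8 = 36 thirty-second notes.
Express everything in thirty-second notes: quarter rest = 8; a full eighth-note triplet (3 notes) (three triplet eighths span one quarter) = 8; whole = 32; eighth note = 4; quarter note = 8; eighth note = 4; whole rest = 32; a full eighth-note quintuplet (5 notes) (five quintuplet eighths span one half) = 16; a full eighth-note triplet (3 notes) (three triplet eighths span one quarter) = 8; thirty-second rest = 1; dotted quarter = 12.
Altogether 8 + 8 + 32 + 4 + 8 + 4 + 32 + 16 + 8 + 1 + 12 = 133.
133 ÷ 36 = 3 complete bars with 25 thirty-second notes remaining.

25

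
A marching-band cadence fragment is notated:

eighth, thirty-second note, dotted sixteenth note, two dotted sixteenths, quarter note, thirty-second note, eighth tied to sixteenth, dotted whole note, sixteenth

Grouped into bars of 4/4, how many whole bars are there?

One bar of 4/4 = 32 thirty-second notes.
Each duration in thirty-second notes: eighth = 4; thirty-second note = 1; dotted sixteenth note = 3; dotted sixteenth = 3; dotted sixteenth = 3; quarter note = 8; thirty-second note = 1; eighth tied to sixteenth (eighth + sixteenth) = 6; dotted whole note = 48; sixteenth = 2.
Adding: 4 + 1 + 3 + 3 + 3 + 8 + 1 + 6 + 48 + 2 = 79.
79 ÷ 32 = 2 complete bars with 15 left over.

2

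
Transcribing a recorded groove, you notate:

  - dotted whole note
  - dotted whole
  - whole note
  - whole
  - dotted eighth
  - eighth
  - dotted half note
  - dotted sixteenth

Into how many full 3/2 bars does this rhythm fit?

One bar of 3/2 = 48 thirty-second notes.
In thirty-second notes: dotted whole note = 48; dotted whole = 48; whole note = 32; whole = 32; dotted eighth = 6; eighth = 4; dotted half note = 24; dotted sixteenth = 3.
Sum: 48 + 48 + 32 + 32 + 6 + 4 + 24 + 3 = 197.
197 ÷ 48 = 4 complete bars with 5 left over.

4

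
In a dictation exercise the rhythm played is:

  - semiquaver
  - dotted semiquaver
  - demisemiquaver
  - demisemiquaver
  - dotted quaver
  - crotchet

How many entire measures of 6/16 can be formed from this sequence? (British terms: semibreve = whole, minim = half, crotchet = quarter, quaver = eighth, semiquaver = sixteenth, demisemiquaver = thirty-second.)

1

One bar of 6/16 = 12 thirty-second notes.
Express everything in thirty-second notes: semiquaver = 2; dotted semiquaver = 3; demisemiquaver = 1; demisemiquaver = 1; dotted quaver = 6; crotchet = 8.
Sum: 2 + 3 + 1 + 1 + 6 + 8 = 21.
21 ÷ 12 = 1 complete bar with 9 left over.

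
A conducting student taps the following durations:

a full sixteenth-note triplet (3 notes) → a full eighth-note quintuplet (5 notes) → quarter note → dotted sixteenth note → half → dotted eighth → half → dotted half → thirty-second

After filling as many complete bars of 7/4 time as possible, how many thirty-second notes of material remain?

38

One bar of 7/4 = 56 thirty-second notes.
Each duration in thirty-second notes: a full sixteenth-note triplet (3 notes) (three triplet sixteenths span one eighth) = 4; a full eighth-note quintuplet (5 notes) (five quintuplet eighths span one half) = 16; quarter note = 8; dotted sixteenth note = 3; half = 16; dotted eighth = 6; half = 16; dotted half = 24; thirty-second = 1.
Adding: 4 + 16 + 8 + 3 + 16 + 6 + 16 + 24 + 1 = 94.
94 ÷ 56 = 1 complete bar with 38 thirty-second notes remaining.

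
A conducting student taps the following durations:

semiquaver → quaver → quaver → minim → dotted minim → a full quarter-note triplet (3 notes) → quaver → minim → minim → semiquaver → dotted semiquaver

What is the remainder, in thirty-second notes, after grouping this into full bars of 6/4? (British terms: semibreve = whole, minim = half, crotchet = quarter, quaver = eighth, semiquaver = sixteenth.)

11

One bar of 6/4 = 48 thirty-second notes.
Express everything in thirty-second notes: semiquaver = 2; quaver = 4; quaver = 4; minim = 16; dotted minim = 24; a full quarter-note triplet (3 notes) (three triplet quarters span one half) = 16; quaver = 4; minim = 16; minim = 16; semiquaver = 2; dotted semiquaver = 3.
Total: 2 + 4 + 4 + 16 + 24 + 16 + 4 + 16 + 16 + 2 + 3 = 107.
107 ÷ 48 = 2 complete bars with 11 thirty-second notes remaining.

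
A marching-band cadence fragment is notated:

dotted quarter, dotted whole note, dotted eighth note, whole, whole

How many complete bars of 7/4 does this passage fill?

2

One bar of 7/4 = 28 sixteenth notes.
Express everything in sixteenth notes: dotted quarter = 6; dotted whole note = 24; dotted eighth note = 3; whole = 16; whole = 16.
Total: 6 + 24 + 3 + 16 + 16 = 65.
65 ÷ 28 = 2 complete bars with 9 left over.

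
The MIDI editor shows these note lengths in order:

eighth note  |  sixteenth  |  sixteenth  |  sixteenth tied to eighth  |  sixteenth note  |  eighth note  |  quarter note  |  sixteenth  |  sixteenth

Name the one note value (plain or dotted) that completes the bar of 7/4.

The bar of 7/4 = 28 sixteenth notes.
Each duration in sixteenth notes: eighth note = 2; sixteenth = 1; sixteenth = 1; sixteenth tied to eighth (sixteenth + eighth) = 3; sixteenth note = 1; eighth note = 2; quarter note = 4; sixteenth = 1; sixteenth = 1.
Total: 2 + 1 + 1 + 3 + 1 + 2 + 4 + 1 + 1 = 16.
Remaining: 28 − 16 = 12 sixteenth notes, which is a dotted half note.

dotted half note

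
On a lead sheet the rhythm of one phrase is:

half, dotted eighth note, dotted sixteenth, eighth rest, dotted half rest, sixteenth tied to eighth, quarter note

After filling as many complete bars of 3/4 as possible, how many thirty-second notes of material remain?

19

One bar of 3/4 = 24 thirty-second notes.
Convert each value to thirty-second notes: half = 16; dotted eighth note = 6; dotted sixteenth = 3; eighth rest = 4; dotted half rest = 24; sixteenth tied to eighth (sixteenth + eighth) = 6; quarter note = 8.
Sum: 16 + 6 + 3 + 4 + 24 + 6 + 8 = 67.
67 ÷ 24 = 2 complete bars with 19 thirty-second notes remaining.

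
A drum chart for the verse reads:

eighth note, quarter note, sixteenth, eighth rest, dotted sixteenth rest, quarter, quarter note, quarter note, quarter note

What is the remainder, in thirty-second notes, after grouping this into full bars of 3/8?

5

One bar of 3/8 = 12 thirty-second notes.
In thirty-second notes: eighth note = 4; quarter note = 8; sixteenth = 2; eighth rest = 4; dotted sixteenth rest = 3; quarter = 8; quarter note = 8; quarter note = 8; quarter note = 8.
Altogether 4 + 8 + 2 + 4 + 3 + 8 + 8 + 8 + 8 = 53.
53 ÷ 12 = 4 complete bars with 5 thirty-second notes remaining.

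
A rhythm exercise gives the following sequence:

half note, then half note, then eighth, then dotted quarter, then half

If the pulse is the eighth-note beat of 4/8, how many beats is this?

16

One eighth-note beat = 2 sixteenth notes.
Convert each value to sixteenth notes: half note = 8; half note = 8; eighth = 2; dotted quarter = 6; half = 8.
Sum: 8 + 8 + 2 + 6 + 8 = 32.
32 ÷ 2 = 16 beats.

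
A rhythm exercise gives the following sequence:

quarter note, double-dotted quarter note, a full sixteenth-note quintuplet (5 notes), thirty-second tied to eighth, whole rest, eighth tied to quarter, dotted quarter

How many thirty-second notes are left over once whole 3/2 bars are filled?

One bar of 3/2 = 48 thirty-second notes.
Express everything in thirty-second notes: quarter note = 8; double-dotted quarter note = 14; a full sixteenth-note quintuplet (5 notes) (five quintuplet sixteenths span one quarter) = 8; thirty-second tied to eighth (thirty-second + eighth) = 5; whole rest = 32; eighth tied to quarter (eighth + quarter) = 12; dotted quarter = 12.
Total: 8 + 14 + 8 + 5 + 32 + 12 + 12 = 91.
91 ÷ 48 = 1 complete bar with 43 thirty-second notes remaining.

43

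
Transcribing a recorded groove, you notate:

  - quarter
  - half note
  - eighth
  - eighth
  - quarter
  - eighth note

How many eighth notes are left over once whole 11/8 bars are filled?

One bar of 11/8 = 11 eighth notes.
In eighth notes: quarter = 2; half note = 4; eighth = 1; eighth = 1; quarter = 2; eighth note = 1.
Sum: 2 + 4 + 1 + 1 + 2 + 1 = 11.
11 ÷ 11 = 1 complete bar with 0 eighth notes remaining.

0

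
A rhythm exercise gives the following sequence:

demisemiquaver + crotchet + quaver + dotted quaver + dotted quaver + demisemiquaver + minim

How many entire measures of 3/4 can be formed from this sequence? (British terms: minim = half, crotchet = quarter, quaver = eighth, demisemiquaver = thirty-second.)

1

One bar of 3/4 = 24 thirty-second notes.
In thirty-second notes: demisemiquaver = 1; crotchet = 8; quaver = 4; dotted quaver = 6; dotted quaver = 6; demisemiquaver = 1; minim = 16.
Total: 1 + 8 + 4 + 6 + 6 + 1 + 16 = 42.
42 ÷ 24 = 1 complete bar with 18 left over.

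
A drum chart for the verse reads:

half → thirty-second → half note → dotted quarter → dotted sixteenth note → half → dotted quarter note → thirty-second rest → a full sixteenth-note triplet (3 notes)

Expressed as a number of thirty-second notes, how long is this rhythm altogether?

81

Express everything in thirty-second notes: half = 16; thirty-second = 1; half note = 16; dotted quarter = 12; dotted sixteenth note = 3; half = 16; dotted quarter note = 12; thirty-second rest = 1; a full sixteenth-note triplet (3 notes) (three triplet sixteenths span one eighth) = 4.
Altogether 16 + 1 + 16 + 12 + 3 + 16 + 12 + 1 + 4 = 81 thirty-second notes.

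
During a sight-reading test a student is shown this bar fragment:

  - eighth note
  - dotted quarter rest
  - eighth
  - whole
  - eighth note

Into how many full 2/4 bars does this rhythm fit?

3

One bar of 2/4 = 4 eighth notes.
Convert each value to eighth notes: eighth note = 1; dotted quarter rest = 3; eighth = 1; whole = 8; eighth note = 1.
Adding: 1 + 3 + 1 + 8 + 1 = 14.
14 ÷ 4 = 3 complete bars with 2 left over.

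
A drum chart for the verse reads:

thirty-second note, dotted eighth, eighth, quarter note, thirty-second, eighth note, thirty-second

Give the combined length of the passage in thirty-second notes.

25

In thirty-second notes: thirty-second note = 1; dotted eighth = 6; eighth = 4; quarter note = 8; thirty-second = 1; eighth note = 4; thirty-second = 1.
Sum: 1 + 6 + 4 + 8 + 1 + 4 + 1 = 25 thirty-second notes.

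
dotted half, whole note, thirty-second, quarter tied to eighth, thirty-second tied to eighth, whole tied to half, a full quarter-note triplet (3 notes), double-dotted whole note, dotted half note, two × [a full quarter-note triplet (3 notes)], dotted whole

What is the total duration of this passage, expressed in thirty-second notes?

Express everything in thirty-second notes: dotted half = 24; whole note = 32; thirty-second = 1; quarter tied to eighth (quarter + eighth) = 12; thirty-second tied to eighth (thirty-second + eighth) = 5; whole tied to half (whole + half) = 48; a full quarter-note triplet (3 notes) (three triplet quarters span one half) = 16; double-dotted whole note = 56; dotted half note = 24; a full quarter-note triplet (3 notes) (three triplet quarters span one half) = 16; a full quarter-note triplet (3 notes) (three triplet quarters span one half) = 16; dotted whole = 48.
Sum: 24 + 32 + 1 + 12 + 5 + 48 + 16 + 56 + 24 + 16 + 16 + 48 = 298 thirty-second notes.

298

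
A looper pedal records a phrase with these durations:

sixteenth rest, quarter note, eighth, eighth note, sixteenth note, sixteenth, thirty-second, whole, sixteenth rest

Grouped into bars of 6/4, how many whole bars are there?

1

One bar of 6/4 = 48 thirty-second notes.
Each duration in thirty-second notes: sixteenth rest = 2; quarter note = 8; eighth = 4; eighth note = 4; sixteenth note = 2; sixteenth = 2; thirty-second = 1; whole = 32; sixteenth rest = 2.
Total: 2 + 8 + 4 + 4 + 2 + 2 + 1 + 32 + 2 = 57.
57 ÷ 48 = 1 complete bar with 9 left over.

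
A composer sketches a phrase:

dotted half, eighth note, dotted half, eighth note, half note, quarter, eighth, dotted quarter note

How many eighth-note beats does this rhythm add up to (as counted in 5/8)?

24

One eighth-note beat = 2 sixteenth notes.
Each duration in sixteenth notes: dotted half = 12; eighth note = 2; dotted half = 12; eighth note = 2; half note = 8; quarter = 4; eighth = 2; dotted quarter note = 6.
Adding: 12 + 2 + 12 + 2 + 8 + 4 + 2 + 6 = 48.
48 ÷ 2 = 24 beats.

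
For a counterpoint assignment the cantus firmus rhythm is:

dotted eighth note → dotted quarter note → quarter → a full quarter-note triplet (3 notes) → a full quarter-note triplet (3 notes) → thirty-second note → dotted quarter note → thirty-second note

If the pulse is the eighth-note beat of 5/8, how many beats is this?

One eighth-note beat = 4 thirty-second notes.
Express everything in thirty-second notes: dotted eighth note = 6; dotted quarter note = 12; quarter = 8; a full quarter-note triplet (3 notes) (three triplet quarters span one half) = 16; a full quarter-note triplet (3 notes) (three triplet quarters span one half) = 16; thirty-second note = 1; dotted quarter note = 12; thirty-second note = 1.
Altogether 6 + 12 + 8 + 16 + 16 + 1 + 12 + 1 = 72.
72 ÷ 4 = 18 beats.

18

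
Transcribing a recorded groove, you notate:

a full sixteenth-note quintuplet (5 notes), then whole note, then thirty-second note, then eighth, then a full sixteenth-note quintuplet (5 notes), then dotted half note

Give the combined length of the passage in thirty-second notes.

Express everything in thirty-second notes: a full sixteenth-note quintuplet (5 notes) (five quintuplet sixteenths span one quarter) = 8; whole note = 32; thirty-second note = 1; eighth = 4; a full sixteenth-note quintuplet (5 notes) (five quintuplet sixteenths span one quarter) = 8; dotted half note = 24.
Altogether 8 + 32 + 1 + 4 + 8 + 24 = 77 thirty-second notes.

77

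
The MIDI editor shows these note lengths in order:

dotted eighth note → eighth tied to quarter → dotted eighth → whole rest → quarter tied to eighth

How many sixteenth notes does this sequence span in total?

Working in sixteenth notes: dotted eighth note = 3; eighth tied to quarter (eighth + quarter) = 6; dotted eighth = 3; whole rest = 16; quarter tied to eighth (quarter + eighth) = 6.
Total: 3 + 6 + 3 + 16 + 6 = 34 sixteenth notes.

34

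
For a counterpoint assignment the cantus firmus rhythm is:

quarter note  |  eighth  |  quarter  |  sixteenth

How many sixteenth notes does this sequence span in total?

11

Each duration in sixteenth notes: quarter note = 4; eighth = 2; quarter = 4; sixteenth = 1.
Sum: 4 + 2 + 4 + 1 = 11 sixteenth notes.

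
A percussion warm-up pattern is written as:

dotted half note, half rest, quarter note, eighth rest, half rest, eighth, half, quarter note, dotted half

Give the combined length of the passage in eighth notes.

In eighth notes: dotted half note = 6; half rest = 4; quarter note = 2; eighth rest = 1; half rest = 4; eighth = 1; half = 4; quarter note = 2; dotted half = 6.
Sum: 6 + 4 + 2 + 1 + 4 + 1 + 4 + 2 + 6 = 30 eighth notes.

30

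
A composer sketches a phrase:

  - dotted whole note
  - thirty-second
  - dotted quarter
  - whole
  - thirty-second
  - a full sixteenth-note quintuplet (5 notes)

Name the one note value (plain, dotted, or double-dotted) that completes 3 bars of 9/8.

3 bars of 9/8 = 108 thirty-second notes.
Convert each value to thirty-second notes: dotted whole note = 48; thirty-second = 1; dotted quarter = 12; whole = 32; thirty-second = 1; a full sixteenth-note quintuplet (5 notes) (five quintuplet sixteenths span one quarter) = 8.
Sum: 48 + 1 + 12 + 32 + 1 + 8 = 102.
Remaining: 108 − 102 = 6 thirty-second notes, which is a dotted eighth note.

dotted eighth note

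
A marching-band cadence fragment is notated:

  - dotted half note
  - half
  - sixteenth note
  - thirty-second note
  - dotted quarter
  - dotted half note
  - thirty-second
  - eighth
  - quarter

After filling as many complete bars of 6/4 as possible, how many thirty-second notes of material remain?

One bar of 6/4 = 48 thirty-second notes.
Convert each value to thirty-second notes: dotted half note = 24; half = 16; sixteenth note = 2; thirty-second note = 1; dotted quarter = 12; dotted half note = 24; thirty-second = 1; eighth = 4; quarter = 8.
Total: 24 + 16 + 2 + 1 + 12 + 24 + 1 + 4 + 8 = 92.
92 ÷ 48 = 1 complete bar with 44 thirty-second notes remaining.

44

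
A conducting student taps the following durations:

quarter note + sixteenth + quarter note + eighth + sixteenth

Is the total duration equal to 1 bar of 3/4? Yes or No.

One bar of 3/4 = 12 sixteenth notes.
Convert each value to sixteenth notes: quarter note = 4; sixteenth = 1; quarter note = 4; eighth = 2; sixteenth = 1.
Sum: 4 + 1 + 4 + 2 + 1 = 12.
12 equals 12, so the answer is Yes.

Yes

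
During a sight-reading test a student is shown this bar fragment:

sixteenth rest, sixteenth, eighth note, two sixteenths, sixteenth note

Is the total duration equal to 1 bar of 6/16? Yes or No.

One bar of 6/16 = 6 sixteenth notes.
In sixteenth notes: sixteenth rest = 1; sixteenth = 1; eighth note = 2; sixteenth = 1; sixteenth = 1; sixteenth note = 1.
Altogether 1 + 1 + 2 + 1 + 1 + 1 = 7.
7 exceeds 6, so the answer is No.

No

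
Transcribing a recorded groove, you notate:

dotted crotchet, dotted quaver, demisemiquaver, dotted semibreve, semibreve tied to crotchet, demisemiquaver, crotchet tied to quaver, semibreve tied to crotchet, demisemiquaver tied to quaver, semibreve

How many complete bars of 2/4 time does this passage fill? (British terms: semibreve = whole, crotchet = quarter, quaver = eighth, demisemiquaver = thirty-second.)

12

One bar of 2/4 = 16 thirty-second notes.
In thirty-second notes: dotted crotchet = 12; dotted quaver = 6; demisemiquaver = 1; dotted semibreve = 48; semibreve tied to crotchet (semibreve + crotchet) = 40; demisemiquaver = 1; crotchet tied to quaver (crotchet + quaver) = 12; semibreve tied to crotchet (semibreve + crotchet) = 40; demisemiquaver tied to quaver (demisemiquaver + quaver) = 5; semibreve = 32.
Total: 12 + 6 + 1 + 48 + 40 + 1 + 12 + 40 + 5 + 32 = 197.
197 ÷ 16 = 12 complete bars with 5 left over.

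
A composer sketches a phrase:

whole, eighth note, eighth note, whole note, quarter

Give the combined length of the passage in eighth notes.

20

Each duration in eighth notes: whole = 8; eighth note = 1; eighth note = 1; whole note = 8; quarter = 2.
Altogether 8 + 1 + 1 + 8 + 2 = 20 eighth notes.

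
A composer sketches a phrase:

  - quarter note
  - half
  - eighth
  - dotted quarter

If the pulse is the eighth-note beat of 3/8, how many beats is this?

One eighth-note beat = 2 sixteenth notes.
Working in sixteenth notes: quarter note = 4; half = 8; eighth = 2; dotted quarter = 6.
Total: 4 + 8 + 2 + 6 = 20.
20 ÷ 2 = 10 beats.

10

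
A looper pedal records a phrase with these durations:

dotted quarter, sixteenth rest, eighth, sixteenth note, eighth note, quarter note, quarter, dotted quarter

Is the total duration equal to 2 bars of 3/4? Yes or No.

No

One bar of 3/4 = 12 sixteenth notes, so 2 bars = 24.
Each duration in sixteenth notes: dotted quarter = 6; sixteenth rest = 1; eighth = 2; sixteenth note = 1; eighth note = 2; quarter note = 4; quarter = 4; dotted quarter = 6.
Adding: 6 + 1 + 2 + 1 + 2 + 4 + 4 + 6 = 26.
26 exceeds 24, so the answer is No.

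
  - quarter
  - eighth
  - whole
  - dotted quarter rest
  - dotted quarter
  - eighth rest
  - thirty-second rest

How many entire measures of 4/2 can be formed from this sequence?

1

One bar of 4/2 = 64 thirty-second notes.
In thirty-second notes: quarter = 8; eighth = 4; whole = 32; dotted quarter rest = 12; dotted quarter = 12; eighth rest = 4; thirty-second rest = 1.
Sum: 8 + 4 + 32 + 12 + 12 + 4 + 1 = 73.
73 ÷ 64 = 1 complete bar with 9 left over.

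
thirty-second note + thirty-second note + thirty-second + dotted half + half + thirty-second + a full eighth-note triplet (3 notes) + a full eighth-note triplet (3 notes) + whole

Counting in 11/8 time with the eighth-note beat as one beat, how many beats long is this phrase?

One eighth-note beat = 4 thirty-second notes.
Convert each value to thirty-second notes: thirty-second note = 1; thirty-second note = 1; thirty-second = 1; dotted half = 24; half = 16; thirty-second = 1; a full eighth-note triplet (3 notes) (three triplet eighths span one quarter) = 8; a full eighth-note triplet (3 notes) (three triplet eighths span one quarter) = 8; whole = 32.
Sum: 1 + 1 + 1 + 24 + 16 + 1 + 8 + 8 + 32 = 92.
92 ÷ 4 = 23 beats.

23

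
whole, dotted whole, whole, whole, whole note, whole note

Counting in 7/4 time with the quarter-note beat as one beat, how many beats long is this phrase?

26

One quarter-note beat = 2 eighth notes.
Express everything in eighth notes: whole = 8; dotted whole = 12; whole = 8; whole = 8; whole note = 8; whole note = 8.
Altogether 8 + 12 + 8 + 8 + 8 + 8 = 52.
52 ÷ 2 = 26 beats.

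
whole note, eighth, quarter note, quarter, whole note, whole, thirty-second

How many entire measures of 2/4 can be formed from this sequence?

One bar of 2/4 = 16 thirty-second notes.
Working in thirty-second notes: whole note = 32; eighth = 4; quarter note = 8; quarter = 8; whole note = 32; whole = 32; thirty-second = 1.
Altogether 32 + 4 + 8 + 8 + 32 + 32 + 1 = 117.
117 ÷ 16 = 7 complete bars with 5 left over.

7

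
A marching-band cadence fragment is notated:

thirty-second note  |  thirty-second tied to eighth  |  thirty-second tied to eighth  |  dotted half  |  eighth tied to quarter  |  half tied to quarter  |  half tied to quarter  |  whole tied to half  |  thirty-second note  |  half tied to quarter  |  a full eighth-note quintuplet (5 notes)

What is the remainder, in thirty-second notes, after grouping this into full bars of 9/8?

One bar of 9/8 = 36 thirty-second notes.
In thirty-second notes: thirty-second note = 1; thirty-second tied to eighth (thirty-second + eighth) = 5; thirty-second tied to eighth (thirty-second + eighth) = 5; dotted half = 24; eighth tied to quarter (eighth + quarter) = 12; half tied to quarter (half + quarter) = 24; half tied to quarter (half + quarter) = 24; whole tied to half (whole + half) = 48; thirty-second note = 1; half tied to quarter (half + quarter) = 24; a full eighth-note quintuplet (5 notes) (five quintuplet eighths span one half) = 16.
Sum: 1 + 5 + 5 + 24 + 12 + 24 + 24 + 48 + 1 + 24 + 16 = 184.
184 ÷ 36 = 5 complete bars with 4 thirty-second notes remaining.

4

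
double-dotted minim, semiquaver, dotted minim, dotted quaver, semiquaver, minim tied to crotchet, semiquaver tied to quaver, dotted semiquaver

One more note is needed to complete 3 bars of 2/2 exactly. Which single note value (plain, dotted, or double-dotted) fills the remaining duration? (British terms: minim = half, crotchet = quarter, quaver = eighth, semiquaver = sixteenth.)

thirty-second note

3 bars of 2/2 = 96 thirty-second notes.
In thirty-second notes: double-dotted minim = 28; semiquaver = 2; dotted minim = 24; dotted quaver = 6; semiquaver = 2; minim tied to crotchet (minim + crotchet) = 24; semiquaver tied to quaver (semiquaver + quaver) = 6; dotted semiquaver = 3.
Total: 28 + 2 + 24 + 6 + 2 + 24 + 6 + 3 = 95.
Remaining: 96 − 95 = 1 thirty-second note, which is a thirty-second note.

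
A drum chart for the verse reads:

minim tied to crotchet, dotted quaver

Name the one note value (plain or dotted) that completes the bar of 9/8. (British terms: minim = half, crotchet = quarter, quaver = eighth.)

The bar of 9/8 = 18 sixteenth notes.
Convert each value to sixteenth notes: minim tied to crotchet (minim + crotchet) = 12; dotted quaver = 3.
Adding: 12 + 3 = 15.
Remaining: 18 − 15 = 3 sixteenth notes, which is a dotted eighth note.

dotted eighth note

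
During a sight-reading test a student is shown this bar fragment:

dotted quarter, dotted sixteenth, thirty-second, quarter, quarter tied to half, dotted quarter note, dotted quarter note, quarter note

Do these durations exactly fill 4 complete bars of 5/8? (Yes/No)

One bar of 5/8 = 20 thirty-second notes, so 4 bars = 80.
Express everything in thirty-second notes: dotted quarter = 12; dotted sixteenth = 3; thirty-second = 1; quarter = 8; quarter tied to half (quarter + half) = 24; dotted quarter note = 12; dotted quarter note = 12; quarter note = 8.
Total: 12 + 3 + 1 + 8 + 24 + 12 + 12 + 8 = 80.
80 equals 80, so the answer is Yes.

Yes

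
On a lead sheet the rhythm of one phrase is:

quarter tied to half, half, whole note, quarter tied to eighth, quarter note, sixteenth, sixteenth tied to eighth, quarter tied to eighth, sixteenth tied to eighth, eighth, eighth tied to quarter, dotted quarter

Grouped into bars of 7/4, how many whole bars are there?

2

One bar of 7/4 = 28 sixteenth notes.
Each duration in sixteenth notes: quarter tied to half (quarter + half) = 12; half = 8; whole note = 16; quarter tied to eighth (quarter + eighth) = 6; quarter note = 4; sixteenth = 1; sixteenth tied to eighth (sixteenth + eighth) = 3; quarter tied to eighth (quarter + eighth) = 6; sixteenth tied to eighth (sixteenth + eighth) = 3; eighth = 2; eighth tied to quarter (eighth + quarter) = 6; dotted quarter = 6.
Altogether 12 + 8 + 16 + 6 + 4 + 1 + 3 + 6 + 3 + 2 + 6 + 6 = 73.
73 ÷ 28 = 2 complete bars with 17 left over.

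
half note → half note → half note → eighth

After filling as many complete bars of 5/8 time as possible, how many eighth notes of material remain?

3

One bar of 5/8 = 5 eighth notes.
Each duration in eighth notes: half note = 4; half note = 4; half note = 4; eighth = 1.
Total: 4 + 4 + 4 + 1 = 13.
13 ÷ 5 = 2 complete bars with 3 eighth notes remaining.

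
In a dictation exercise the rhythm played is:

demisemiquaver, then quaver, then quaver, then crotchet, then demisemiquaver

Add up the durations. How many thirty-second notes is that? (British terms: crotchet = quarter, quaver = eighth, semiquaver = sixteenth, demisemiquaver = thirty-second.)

18

Each duration in thirty-second notes: demisemiquaver = 1; quaver = 4; quaver = 4; crotchet = 8; demisemiquaver = 1.
Adding: 1 + 4 + 4 + 8 + 1 = 18 thirty-second notes.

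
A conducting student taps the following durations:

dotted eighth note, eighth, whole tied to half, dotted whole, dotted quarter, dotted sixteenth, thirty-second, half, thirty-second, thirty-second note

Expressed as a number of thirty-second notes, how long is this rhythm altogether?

Each duration in thirty-second notes: dotted eighth note = 6; eighth = 4; whole tied to half (whole + half) = 48; dotted whole = 48; dotted quarter = 12; dotted sixteenth = 3; thirty-second = 1; half = 16; thirty-second = 1; thirty-second note = 1.
Adding: 6 + 4 + 48 + 48 + 12 + 3 + 1 + 16 + 1 + 1 = 140 thirty-second notes.

140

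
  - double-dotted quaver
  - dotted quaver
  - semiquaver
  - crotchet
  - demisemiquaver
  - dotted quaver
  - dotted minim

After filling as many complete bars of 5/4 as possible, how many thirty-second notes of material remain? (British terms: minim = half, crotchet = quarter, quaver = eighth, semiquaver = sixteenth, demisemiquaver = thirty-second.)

14

One bar of 5/4 = 40 thirty-second notes.
Convert each value to thirty-second notes: double-dotted quaver = 7; dotted quaver = 6; semiquaver = 2; crotchet = 8; demisemiquaver = 1; dotted quaver = 6; dotted minim = 24.
Adding: 7 + 6 + 2 + 8 + 1 + 6 + 24 = 54.
54 ÷ 40 = 1 complete bar with 14 thirty-second notes remaining.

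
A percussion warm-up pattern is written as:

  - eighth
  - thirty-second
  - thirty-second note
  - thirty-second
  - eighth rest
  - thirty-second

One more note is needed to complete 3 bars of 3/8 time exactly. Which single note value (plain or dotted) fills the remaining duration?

dotted half note

3 bars of 3/8 = 36 thirty-second notes.
Convert each value to thirty-second notes: eighth = 4; thirty-second = 1; thirty-second note = 1; thirty-second = 1; eighth rest = 4; thirty-second = 1.
Altogether 4 + 1 + 1 + 1 + 4 + 1 = 12.
Remaining: 36 − 12 = 24 thirty-second notes, which is a dotted half note.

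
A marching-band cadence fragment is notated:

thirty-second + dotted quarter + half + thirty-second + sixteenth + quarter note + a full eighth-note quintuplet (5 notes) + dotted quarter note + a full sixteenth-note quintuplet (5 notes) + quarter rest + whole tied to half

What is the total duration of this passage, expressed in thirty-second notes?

Each duration in thirty-second notes: thirty-second = 1; dotted quarter = 12; half = 16; thirty-second = 1; sixteenth = 2; quarter note = 8; a full eighth-note quintuplet (5 notes) (five quintuplet eighths span one half) = 16; dotted quarter note = 12; a full sixteenth-note quintuplet (5 notes) (five quintuplet sixteenths span one quarter) = 8; quarter rest = 8; whole tied to half (whole + half) = 48.
Sum: 1 + 12 + 16 + 1 + 2 + 8 + 16 + 12 + 8 + 8 + 48 = 132 thirty-second notes.

132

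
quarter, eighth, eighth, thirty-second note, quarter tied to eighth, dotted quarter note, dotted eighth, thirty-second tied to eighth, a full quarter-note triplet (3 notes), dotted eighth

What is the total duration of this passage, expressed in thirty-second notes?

Convert each value to thirty-second notes: quarter = 8; eighth = 4; eighth = 4; thirty-second note = 1; quarter tied to eighth (quarter + eighth) = 12; dotted quarter note = 12; dotted eighth = 6; thirty-second tied to eighth (thirty-second + eighth) = 5; a full quarter-note triplet (3 notes) (three triplet quarters span one half) = 16; dotted eighth = 6.
Altogether 8 + 4 + 4 + 1 + 12 + 12 + 6 + 5 + 16 + 6 = 74 thirty-second notes.

74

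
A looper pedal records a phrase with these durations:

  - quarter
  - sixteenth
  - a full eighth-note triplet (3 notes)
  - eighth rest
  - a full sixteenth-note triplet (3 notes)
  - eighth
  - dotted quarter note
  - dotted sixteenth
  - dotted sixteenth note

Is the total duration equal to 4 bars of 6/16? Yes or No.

One bar of 6/16 = 12 thirty-second notes, so 4 bars = 48.
Working in thirty-second notes: quarter = 8; sixteenth = 2; a full eighth-note triplet (3 notes) (three triplet eighths span one quarter) = 8; eighth rest = 4; a full sixteenth-note triplet (3 notes) (three triplet sixteenths span one eighth) = 4; eighth = 4; dotted quarter note = 12; dotted sixteenth = 3; dotted sixteenth note = 3.
Adding: 8 + 2 + 8 + 4 + 4 + 4 + 12 + 3 + 3 = 48.
48 equals 48, so the answer is Yes.

Yes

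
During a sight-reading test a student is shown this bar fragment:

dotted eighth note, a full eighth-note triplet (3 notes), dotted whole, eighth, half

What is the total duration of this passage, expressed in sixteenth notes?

41

Express everything in sixteenth notes: dotted eighth note = 3; a full eighth-note triplet (3 notes) (three triplet eighths span one quarter) = 4; dotted whole = 24; eighth = 2; half = 8.
Altogether 3 + 4 + 24 + 2 + 8 = 41 sixteenth notes.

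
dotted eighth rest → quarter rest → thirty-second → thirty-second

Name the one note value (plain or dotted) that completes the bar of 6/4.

The bar of 6/4 = 48 thirty-second notes.
Convert each value to thirty-second notes: dotted eighth rest = 6; quarter rest = 8; thirty-second = 1; thirty-second = 1.
Adding: 6 + 8 + 1 + 1 = 16.
Remaining: 48 − 16 = 32 thirty-second notes, which is a whole note.

whole note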